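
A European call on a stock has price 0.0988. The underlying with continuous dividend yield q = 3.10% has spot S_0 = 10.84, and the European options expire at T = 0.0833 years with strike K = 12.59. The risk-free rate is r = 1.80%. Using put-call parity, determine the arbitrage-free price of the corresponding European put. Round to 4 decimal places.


Put-call parity: C - P = S_0 * exp(-qT) - K * exp(-rT).
S_0 * exp(-qT) = 10.8400 * 0.99742103 = 10.81204398
K * exp(-rT) = 12.5900 * 0.99850172 = 12.57113670
P = C - S*exp(-qT) + K*exp(-rT)
P = 0.0988 - 10.81204398 + 12.57113670 = 1.8579

Answer: Put price = 1.8579


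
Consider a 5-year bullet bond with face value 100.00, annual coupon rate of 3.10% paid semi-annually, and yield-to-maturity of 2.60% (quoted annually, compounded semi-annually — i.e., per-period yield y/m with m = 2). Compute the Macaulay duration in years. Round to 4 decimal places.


Coupon per period c = face * coupon_rate / m = 1.550000
Periods per year m = 2; per-period yield y/m = 0.013000
Number of cashflows N = 10
Cashflows (t years, CF_t, discount factor 1/(1+y/m)^(m*t), PV):
  t = 0.5000: CF_t = 1.550000, DF = 0.987167, PV = 1.530109
  t = 1.0000: CF_t = 1.550000, DF = 0.974498, PV = 1.510472
  t = 1.5000: CF_t = 1.550000, DF = 0.961992, PV = 1.491088
  t = 2.0000: CF_t = 1.550000, DF = 0.949647, PV = 1.471953
  t = 2.5000: CF_t = 1.550000, DF = 0.937460, PV = 1.453063
  t = 3.0000: CF_t = 1.550000, DF = 0.925429, PV = 1.434416
  t = 3.5000: CF_t = 1.550000, DF = 0.913553, PV = 1.416008
  t = 4.0000: CF_t = 1.550000, DF = 0.901829, PV = 1.397836
  t = 4.5000: CF_t = 1.550000, DF = 0.890256, PV = 1.379897
  t = 5.0000: CF_t = 101.550000, DF = 0.878831, PV = 89.245325
Price P = sum_t PV_t = 102.330166
Macaulay numerator sum_t t * PV_t:
  t * PV_t at t = 0.5000: 0.765054
  t * PV_t at t = 1.0000: 1.510472
  t * PV_t at t = 1.5000: 2.236632
  t * PV_t at t = 2.0000: 2.943906
  t * PV_t at t = 2.5000: 3.632658
  t * PV_t at t = 3.0000: 4.303247
  t * PV_t at t = 3.5000: 4.956027
  t * PV_t at t = 4.0000: 5.591343
  t * PV_t at t = 4.5000: 6.209537
  t * PV_t at t = 5.0000: 446.226624
Macaulay duration D = (sum_t t * PV_t) / P = 478.375500 / 102.330166 = 4.674824

Answer: Macaulay duration = 4.6748 years


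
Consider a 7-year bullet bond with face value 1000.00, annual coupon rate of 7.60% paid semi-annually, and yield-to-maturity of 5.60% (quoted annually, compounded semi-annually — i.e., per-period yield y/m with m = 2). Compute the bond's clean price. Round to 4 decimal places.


Coupon per period c = face * coupon_rate / m = 38.000000
Periods per year m = 2; per-period yield y/m = 0.028000
Number of cashflows N = 14
Cashflows (t years, CF_t, discount factor 1/(1+y/m)^(m*t), PV):
  t = 0.5000: CF_t = 38.000000, DF = 0.972763, PV = 36.964981
  t = 1.0000: CF_t = 38.000000, DF = 0.946267, PV = 35.958152
  t = 1.5000: CF_t = 38.000000, DF = 0.920493, PV = 34.978747
  t = 2.0000: CF_t = 38.000000, DF = 0.895422, PV = 34.026019
  t = 2.5000: CF_t = 38.000000, DF = 0.871033, PV = 33.099240
  t = 3.0000: CF_t = 38.000000, DF = 0.847308, PV = 32.197704
  t = 3.5000: CF_t = 38.000000, DF = 0.824230, PV = 31.320724
  t = 4.0000: CF_t = 38.000000, DF = 0.801780, PV = 30.467630
  t = 4.5000: CF_t = 38.000000, DF = 0.779941, PV = 29.637773
  t = 5.0000: CF_t = 38.000000, DF = 0.758698, PV = 28.830518
  t = 5.5000: CF_t = 38.000000, DF = 0.738033, PV = 28.045251
  t = 6.0000: CF_t = 38.000000, DF = 0.717931, PV = 27.281373
  t = 6.5000: CF_t = 38.000000, DF = 0.698376, PV = 26.538300
  t = 7.0000: CF_t = 1038.000000, DF = 0.679354, PV = 705.169871
Price P = sum_t PV_t = 1114.516284

Answer: Price = 1114.5163


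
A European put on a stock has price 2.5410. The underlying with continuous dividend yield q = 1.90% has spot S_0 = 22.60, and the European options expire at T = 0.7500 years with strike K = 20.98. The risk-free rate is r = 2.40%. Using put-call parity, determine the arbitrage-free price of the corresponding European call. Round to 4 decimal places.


Answer: Call price = 4.2155

Derivation:
Put-call parity: C - P = S_0 * exp(-qT) - K * exp(-rT).
S_0 * exp(-qT) = 22.6000 * 0.98585105 = 22.28023375
K * exp(-rT) = 20.9800 * 0.98216103 = 20.60573846
C = P + S*exp(-qT) - K*exp(-rT)
C = 2.5410 + 22.28023375 - 20.60573846 = 4.2155


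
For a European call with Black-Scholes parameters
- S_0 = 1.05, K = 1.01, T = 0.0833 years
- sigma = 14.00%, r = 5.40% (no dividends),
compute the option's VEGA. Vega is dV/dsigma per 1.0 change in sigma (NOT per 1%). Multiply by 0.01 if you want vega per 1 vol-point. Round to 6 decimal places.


Answer: Vega = 0.066546

Derivation:
d1 = 1.0927559725; d2 = 1.0523495374
phi(d1) = 0.2195892900; exp(-qT) = 1.0000000000; exp(-rT) = 0.9955119017
Vega = S * exp(-qT) * phi(d1) * sqrt(T) = 1.0500 * 1.0000000000 * 0.2195892900 * 0.2886173938 = 0.066546


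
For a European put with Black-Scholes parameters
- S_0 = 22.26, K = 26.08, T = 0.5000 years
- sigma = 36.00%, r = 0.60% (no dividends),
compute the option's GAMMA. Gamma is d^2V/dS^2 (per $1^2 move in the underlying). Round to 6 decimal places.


Answer: Gamma = 0.062650

Derivation:
d1 = -0.4831008181; d2 = -0.7376592593
phi(d1) = 0.3550020434; exp(-qT) = 1.0000000000; exp(-rT) = 0.9970044955
Gamma = exp(-qT) * phi(d1) / (S * sigma * sqrt(T)) = 1.0000000000 * 0.3550020434 / (22.2600 * 0.3600 * 0.7071067812) = 0.062650


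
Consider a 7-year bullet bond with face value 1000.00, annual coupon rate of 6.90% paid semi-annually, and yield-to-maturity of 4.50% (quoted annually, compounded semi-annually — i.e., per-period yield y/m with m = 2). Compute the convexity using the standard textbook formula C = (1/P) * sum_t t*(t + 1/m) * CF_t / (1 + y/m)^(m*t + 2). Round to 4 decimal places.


Answer: Convexity = 38.5592

Derivation:
Coupon per period c = face * coupon_rate / m = 34.500000
Periods per year m = 2; per-period yield y/m = 0.022500
Number of cashflows N = 14
Cashflows (t years, CF_t, discount factor 1/(1+y/m)^(m*t), PV):
  t = 0.5000: CF_t = 34.500000, DF = 0.977995, PV = 33.740831
  t = 1.0000: CF_t = 34.500000, DF = 0.956474, PV = 32.998368
  t = 1.5000: CF_t = 34.500000, DF = 0.935427, PV = 32.272243
  t = 2.0000: CF_t = 34.500000, DF = 0.914843, PV = 31.562095
  t = 2.5000: CF_t = 34.500000, DF = 0.894712, PV = 30.867575
  t = 3.0000: CF_t = 34.500000, DF = 0.875024, PV = 30.188337
  t = 3.5000: CF_t = 34.500000, DF = 0.855769, PV = 29.524046
  t = 4.0000: CF_t = 34.500000, DF = 0.836938, PV = 28.874373
  t = 4.5000: CF_t = 34.500000, DF = 0.818522, PV = 28.238996
  t = 5.0000: CF_t = 34.500000, DF = 0.800510, PV = 27.617600
  t = 5.5000: CF_t = 34.500000, DF = 0.782895, PV = 27.009877
  t = 6.0000: CF_t = 34.500000, DF = 0.765667, PV = 26.415528
  t = 6.5000: CF_t = 34.500000, DF = 0.748819, PV = 25.834257
  t = 7.0000: CF_t = 1034.500000, DF = 0.732341, PV = 757.607144
Price P = sum_t PV_t = 1142.751271
Convexity numerator sum_t t*(t + 1/m) * CF_t / (1+y/m)^(m*t + 2):
  t = 0.5000: term = 16.136121
  t = 1.0000: term = 47.343143
  t = 1.5000: term = 92.602725
  t = 2.0000: term = 150.941687
  t = 2.5000: term = 221.430348
  t = 3.0000: term = 303.180916
  t = 3.5000: term = 395.345938
  t = 4.0000: term = 497.116792
  t = 4.5000: term = 607.722240
  t = 5.0000: term = 726.427018
  t = 5.5000: term = 852.530486
  t = 6.0000: term = 985.365310
  t = 6.5000: term = 1124.296197
  t = 7.0000: term = 38043.172941
Convexity = (1/P) * sum = 44063.611861 / 1142.751271 = 38.559232


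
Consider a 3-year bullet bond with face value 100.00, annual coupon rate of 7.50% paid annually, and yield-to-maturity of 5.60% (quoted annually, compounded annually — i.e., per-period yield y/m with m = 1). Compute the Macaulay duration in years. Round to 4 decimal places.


Answer: Macaulay duration = 2.8009 years

Derivation:
Coupon per period c = face * coupon_rate / m = 7.500000
Periods per year m = 1; per-period yield y/m = 0.056000
Number of cashflows N = 3
Cashflows (t years, CF_t, discount factor 1/(1+y/m)^(m*t), PV):
  t = 1.0000: CF_t = 7.500000, DF = 0.946970, PV = 7.102273
  t = 2.0000: CF_t = 7.500000, DF = 0.896752, PV = 6.725637
  t = 3.0000: CF_t = 107.500000, DF = 0.849197, PV = 91.288634
Price P = sum_t PV_t = 105.116544
Macaulay numerator sum_t t * PV_t:
  t * PV_t at t = 1.0000: 7.102273
  t * PV_t at t = 2.0000: 13.451274
  t * PV_t at t = 3.0000: 273.865903
Macaulay duration D = (sum_t t * PV_t) / P = 294.419450 / 105.116544 = 2.800886


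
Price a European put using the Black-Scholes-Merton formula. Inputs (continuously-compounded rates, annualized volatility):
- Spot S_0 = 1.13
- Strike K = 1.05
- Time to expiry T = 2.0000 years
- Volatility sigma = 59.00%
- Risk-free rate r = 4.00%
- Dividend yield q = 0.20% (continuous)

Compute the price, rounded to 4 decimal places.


d1 = (ln(S/K) + (r - q + 0.5*sigma^2) * T) / (sigma * sqrt(T)) = 0.59627974
d2 = d1 - sigma * sqrt(T) = -0.23810626
exp(-rT) = 0.92311635; exp(-qT) = 0.99600799
P = K * exp(-rT) * N(-d2) - S_0 * exp(-qT) * N(-d1)
N(-d1) = 0.27549418; N(-d2) = 0.59410066
P = 1.0500 * 0.92311635 * 0.59410066 - 1.1300 * 0.99600799 * 0.27549418 = 0.2658

Answer: Price = 0.2658


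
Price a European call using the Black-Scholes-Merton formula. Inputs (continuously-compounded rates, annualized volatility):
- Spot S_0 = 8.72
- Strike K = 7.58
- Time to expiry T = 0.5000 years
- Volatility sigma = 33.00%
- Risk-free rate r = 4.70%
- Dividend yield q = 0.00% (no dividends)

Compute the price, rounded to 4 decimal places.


Answer: Price = 1.5824

Derivation:
d1 = (ln(S/K) + (r - q + 0.5*sigma^2) * T) / (sigma * sqrt(T)) = 0.81780558
d2 = d1 - sigma * sqrt(T) = 0.58446035
exp(-rT) = 0.97677397; exp(-qT) = 1.00000000
C = S_0 * exp(-qT) * N(d1) - K * exp(-rT) * N(d2)
N(d1) = 0.79326590; N(d2) = 0.72054468
C = 8.7200 * 1.00000000 * 0.79326590 - 7.5800 * 0.97677397 * 0.72054468 = 1.5824


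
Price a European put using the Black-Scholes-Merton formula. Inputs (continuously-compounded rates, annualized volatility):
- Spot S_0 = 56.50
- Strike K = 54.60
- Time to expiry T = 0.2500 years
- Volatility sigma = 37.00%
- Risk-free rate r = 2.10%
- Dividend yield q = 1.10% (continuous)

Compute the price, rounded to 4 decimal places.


Answer: Price = 3.1421

Derivation:
d1 = (ln(S/K) + (r - q + 0.5*sigma^2) * T) / (sigma * sqrt(T)) = 0.29091489
d2 = d1 - sigma * sqrt(T) = 0.10591489
exp(-rT) = 0.99476376; exp(-qT) = 0.99725378
P = K * exp(-rT) * N(-d2) - S_0 * exp(-qT) * N(-d1)
N(-d1) = 0.38555820; N(-d2) = 0.45782494
P = 54.6000 * 0.99476376 * 0.45782494 - 56.5000 * 0.99725378 * 0.38555820 = 3.1421


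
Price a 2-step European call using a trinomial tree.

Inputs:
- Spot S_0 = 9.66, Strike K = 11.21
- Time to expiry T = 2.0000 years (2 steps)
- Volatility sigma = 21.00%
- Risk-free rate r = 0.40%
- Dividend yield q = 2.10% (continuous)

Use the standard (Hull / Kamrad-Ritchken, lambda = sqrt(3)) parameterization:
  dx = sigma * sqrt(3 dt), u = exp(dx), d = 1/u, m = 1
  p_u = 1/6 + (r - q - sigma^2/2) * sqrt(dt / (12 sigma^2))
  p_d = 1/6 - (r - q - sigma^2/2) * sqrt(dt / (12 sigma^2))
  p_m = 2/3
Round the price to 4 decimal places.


Answer: Price = V(0,0) = 0.5129

Derivation:
dt = T/N = 1.000000; dx = sigma*sqrt(3*dt) = 0.363731
u = exp(dx) = 1.438687; d = 1/u = 0.695078
p_u = 0.112987, p_m = 0.666667, p_d = 0.220346
Discount per step: exp(-r*dt) = 0.996008
Stock lattice S(k, j) with j the centered position index:
  k=0: S(0,+0) = 9.6600
  k=1: S(1,-1) = 6.7145; S(1,+0) = 9.6600; S(1,+1) = 13.8977
  k=2: S(2,-2) = 4.6671; S(2,-1) = 6.7145; S(2,+0) = 9.6600; S(2,+1) = 13.8977; S(2,+2) = 19.9945
Terminal payoffs V(N, j) = max(S_T - K, 0):
  V(2,-2) = 0.000000; V(2,-1) = 0.000000; V(2,+0) = 0.000000; V(2,+1) = 2.687713; V(2,+2) = 8.784455
Backward induction: V(k, j) = exp(-r*dt) * [p_u * V(k+1, j+1) + p_m * V(k+1, j) + p_d * V(k+1, j-1)]
  V(1,-1) = exp(-r*dt) * [p_u*0.000000 + p_m*0.000000 + p_d*0.000000] = 0.000000
  V(1,+0) = exp(-r*dt) * [p_u*2.687713 + p_m*0.000000 + p_d*0.000000] = 0.302464
  V(1,+1) = exp(-r*dt) * [p_u*8.784455 + p_m*2.687713 + p_d*0.000000] = 2.773222
  V(0,+0) = exp(-r*dt) * [p_u*2.773222 + p_m*0.302464 + p_d*0.000000] = 0.512924


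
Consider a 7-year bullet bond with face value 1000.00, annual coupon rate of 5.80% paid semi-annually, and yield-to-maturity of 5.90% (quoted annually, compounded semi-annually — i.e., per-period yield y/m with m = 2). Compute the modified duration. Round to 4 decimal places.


Answer: Modified duration = 5.6802

Derivation:
Coupon per period c = face * coupon_rate / m = 29.000000
Periods per year m = 2; per-period yield y/m = 0.029500
Number of cashflows N = 14
Cashflows (t years, CF_t, discount factor 1/(1+y/m)^(m*t), PV):
  t = 0.5000: CF_t = 29.000000, DF = 0.971345, PV = 28.169014
  t = 1.0000: CF_t = 29.000000, DF = 0.943512, PV = 27.361840
  t = 1.5000: CF_t = 29.000000, DF = 0.916476, PV = 26.577795
  t = 2.0000: CF_t = 29.000000, DF = 0.890214, PV = 25.816216
  t = 2.5000: CF_t = 29.000000, DF = 0.864706, PV = 25.076461
  t = 3.0000: CF_t = 29.000000, DF = 0.839928, PV = 24.357903
  t = 3.5000: CF_t = 29.000000, DF = 0.815860, PV = 23.659935
  t = 4.0000: CF_t = 29.000000, DF = 0.792482, PV = 22.981967
  t = 4.5000: CF_t = 29.000000, DF = 0.769773, PV = 22.323426
  t = 5.0000: CF_t = 29.000000, DF = 0.747716, PV = 21.683755
  t = 5.5000: CF_t = 29.000000, DF = 0.726290, PV = 21.062414
  t = 6.0000: CF_t = 29.000000, DF = 0.705479, PV = 20.458877
  t = 6.5000: CF_t = 29.000000, DF = 0.685263, PV = 19.872634
  t = 7.0000: CF_t = 1029.000000, DF = 0.665627, PV = 684.930430
Price P = sum_t PV_t = 994.332665
First compute Macaulay numerator sum_t t * PV_t:
  t * PV_t at t = 0.5000: 14.084507
  t * PV_t at t = 1.0000: 27.361840
  t * PV_t at t = 1.5000: 39.866692
  t * PV_t at t = 2.0000: 51.632433
  t * PV_t at t = 2.5000: 62.691152
  t * PV_t at t = 3.0000: 73.073708
  t * PV_t at t = 3.5000: 82.809771
  t * PV_t at t = 4.0000: 91.927867
  t * PV_t at t = 4.5000: 100.455415
  t * PV_t at t = 5.0000: 108.418774
  t * PV_t at t = 5.5000: 115.843275
  t * PV_t at t = 6.0000: 122.753261
  t * PV_t at t = 6.5000: 129.172121
  t * PV_t at t = 7.0000: 4794.513010
Macaulay duration D = 5814.603827 / 994.332665 = 5.847745
Modified duration = D / (1 + y/m) = 5.847745 / (1 + 0.029500) = 5.680180


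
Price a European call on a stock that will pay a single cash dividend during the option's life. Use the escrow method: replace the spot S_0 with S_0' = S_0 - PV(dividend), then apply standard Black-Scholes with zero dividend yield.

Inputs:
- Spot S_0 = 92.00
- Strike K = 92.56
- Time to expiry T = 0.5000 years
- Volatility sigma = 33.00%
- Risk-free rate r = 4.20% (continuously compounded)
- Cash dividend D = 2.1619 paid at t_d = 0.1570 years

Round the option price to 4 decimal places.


PV(D) = D * exp(-r * t_d) = 2.1619 * 0.99342769 = 2.14769133
S_0' = S_0 - PV(D) = 92.0000 - 2.14769133 = 89.85230867
d1 = (ln(S_0'/K) + (r + sigma^2/2)*T) / (sigma*sqrt(T)) = 0.07943262
d2 = d1 - sigma*sqrt(T) = -0.15391261
exp(-rT) = 0.97921896
N(d1) = 0.53165574; N(d2) = 0.43883932
C = S_0' * N(d1) - K * exp(-rT) * N(d2) = 89.85230867 * 0.53165574 - 92.5600 * 0.97921896 * 0.43883932 = 7.9956

Answer: Price = 7.9956


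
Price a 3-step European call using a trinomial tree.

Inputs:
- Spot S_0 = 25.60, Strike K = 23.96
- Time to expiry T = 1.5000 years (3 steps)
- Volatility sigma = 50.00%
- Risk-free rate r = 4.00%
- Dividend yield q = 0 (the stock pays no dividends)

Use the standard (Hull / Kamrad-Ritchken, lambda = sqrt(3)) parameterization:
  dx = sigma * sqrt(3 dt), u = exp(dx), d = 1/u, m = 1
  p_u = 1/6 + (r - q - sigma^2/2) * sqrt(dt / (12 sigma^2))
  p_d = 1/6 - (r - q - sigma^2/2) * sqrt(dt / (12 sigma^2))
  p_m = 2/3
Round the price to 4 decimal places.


dt = T/N = 0.500000; dx = sigma*sqrt(3*dt) = 0.612372
u = exp(dx) = 1.844803; d = 1/u = 0.542063
p_u = 0.131966, p_m = 0.666667, p_d = 0.201368
Discount per step: exp(-r*dt) = 0.980199
Stock lattice S(k, j) with j the centered position index:
  k=0: S(0,+0) = 25.6000
  k=1: S(1,-1) = 13.8768; S(1,+0) = 25.6000; S(1,+1) = 47.2270
  k=2: S(2,-2) = 7.5221; S(2,-1) = 13.8768; S(2,+0) = 25.6000; S(2,+1) = 47.2270; S(2,+2) = 87.1244
  k=3: S(3,-3) = 4.0775; S(3,-2) = 7.5221; S(3,-1) = 13.8768; S(3,+0) = 25.6000; S(3,+1) = 47.2270; S(3,+2) = 87.1244; S(3,+3) = 160.7274
Terminal payoffs V(N, j) = max(S_T - K, 0):
  V(3,-3) = 0.000000; V(3,-2) = 0.000000; V(3,-1) = 0.000000; V(3,+0) = 1.640000; V(3,+1) = 23.266954; V(3,+2) = 63.164421; V(3,+3) = 136.767383
Backward induction: V(k, j) = exp(-r*dt) * [p_u * V(k+1, j+1) + p_m * V(k+1, j) + p_d * V(k+1, j-1)]
  V(2,-2) = exp(-r*dt) * [p_u*0.000000 + p_m*0.000000 + p_d*0.000000] = 0.000000
  V(2,-1) = exp(-r*dt) * [p_u*1.640000 + p_m*0.000000 + p_d*0.000000] = 0.212138
  V(2,+0) = exp(-r*dt) * [p_u*23.266954 + p_m*1.640000 + p_d*0.000000] = 4.081322
  V(2,+1) = exp(-r*dt) * [p_u*63.164421 + p_m*23.266954 + p_d*1.640000] = 23.698336
  V(2,+2) = exp(-r*dt) * [p_u*136.767383 + p_m*63.164421 + p_d*23.266954] = 63.559428
  V(1,-1) = exp(-r*dt) * [p_u*4.081322 + p_m*0.212138 + p_d*0.000000] = 0.666554
  V(1,+0) = exp(-r*dt) * [p_u*23.698336 + p_m*4.081322 + p_d*0.212138] = 5.774314
  V(1,+1) = exp(-r*dt) * [p_u*63.559428 + p_m*23.698336 + p_d*4.081322] = 24.513194
  V(0,+0) = exp(-r*dt) * [p_u*24.513194 + p_m*5.774314 + p_d*0.666554] = 7.075724

Answer: Price = V(0,0) = 7.0757


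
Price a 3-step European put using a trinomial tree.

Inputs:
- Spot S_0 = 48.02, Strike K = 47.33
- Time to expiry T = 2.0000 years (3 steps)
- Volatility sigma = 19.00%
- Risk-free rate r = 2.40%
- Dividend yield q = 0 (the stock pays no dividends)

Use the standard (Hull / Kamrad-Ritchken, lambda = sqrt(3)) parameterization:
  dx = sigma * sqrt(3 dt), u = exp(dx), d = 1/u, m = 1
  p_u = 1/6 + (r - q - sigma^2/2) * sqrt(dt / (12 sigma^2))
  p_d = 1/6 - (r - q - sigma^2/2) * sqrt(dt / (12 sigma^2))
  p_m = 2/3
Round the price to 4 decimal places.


Answer: Price = V(0,0) = 3.3168

Derivation:
dt = T/N = 0.666667; dx = sigma*sqrt(3*dt) = 0.268701
u = exp(dx) = 1.308263; d = 1/u = 0.764372
p_u = 0.174048, p_m = 0.666667, p_d = 0.159285
Discount per step: exp(-r*dt) = 0.984127
Stock lattice S(k, j) with j the centered position index:
  k=0: S(0,+0) = 48.0200
  k=1: S(1,-1) = 36.7051; S(1,+0) = 48.0200; S(1,+1) = 62.8228
  k=2: S(2,-2) = 28.0564; S(2,-1) = 36.7051; S(2,+0) = 48.0200; S(2,+1) = 62.8228; S(2,+2) = 82.1888
  k=3: S(3,-3) = 21.4455; S(3,-2) = 28.0564; S(3,-1) = 36.7051; S(3,+0) = 48.0200; S(3,+1) = 62.8228; S(3,+2) = 82.1888; S(3,+3) = 107.5246
Terminal payoffs V(N, j) = max(K - S_T, 0):
  V(3,-3) = 25.884478; V(3,-2) = 19.273609; V(3,-1) = 10.624852; V(3,+0) = 0.000000; V(3,+1) = 0.000000; V(3,+2) = 0.000000; V(3,+3) = 0.000000
Backward induction: V(k, j) = exp(-r*dt) * [p_u * V(k+1, j+1) + p_m * V(k+1, j) + p_d * V(k+1, j-1)]
  V(2,-2) = exp(-r*dt) * [p_u*10.624852 + p_m*19.273609 + p_d*25.884478] = 18.522582
  V(2,-1) = exp(-r*dt) * [p_u*0.000000 + p_m*10.624852 + p_d*19.273609] = 9.992081
  V(2,+0) = exp(-r*dt) * [p_u*0.000000 + p_m*0.000000 + p_d*10.624852] = 1.665522
  V(2,+1) = exp(-r*dt) * [p_u*0.000000 + p_m*0.000000 + p_d*0.000000] = 0.000000
  V(2,+2) = exp(-r*dt) * [p_u*0.000000 + p_m*0.000000 + p_d*0.000000] = 0.000000
  V(1,-1) = exp(-r*dt) * [p_u*1.665522 + p_m*9.992081 + p_d*18.522582] = 9.744481
  V(1,+0) = exp(-r*dt) * [p_u*0.000000 + p_m*1.665522 + p_d*9.992081] = 2.659054
  V(1,+1) = exp(-r*dt) * [p_u*0.000000 + p_m*0.000000 + p_d*1.665522] = 0.261083
  V(0,+0) = exp(-r*dt) * [p_u*0.261083 + p_m*2.659054 + p_d*9.744481] = 3.316802


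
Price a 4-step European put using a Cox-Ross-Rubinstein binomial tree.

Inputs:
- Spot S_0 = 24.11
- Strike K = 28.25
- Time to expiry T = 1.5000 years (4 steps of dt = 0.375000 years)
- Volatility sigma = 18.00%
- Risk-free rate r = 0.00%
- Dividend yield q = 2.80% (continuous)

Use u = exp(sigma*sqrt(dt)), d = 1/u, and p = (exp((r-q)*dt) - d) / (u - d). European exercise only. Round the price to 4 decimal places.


Answer: Price = V(0,0) = 5.7523

Derivation:
dt = T/N = 0.375000
u = exp(sigma*sqrt(dt)) = 1.116532; d = 1/u = 0.895631
p = (exp((r-q)*dt) - d) / (u - d) = 0.425187
Discount per step: exp(-r*dt) = 1.000000
Stock lattice S(k, i) with i counting down-moves:
  k=0: S(0,0) = 24.1100
  k=1: S(1,0) = 26.9196; S(1,1) = 21.5937
  k=2: S(2,0) = 30.0566; S(2,1) = 24.1100; S(2,2) = 19.3399
  k=3: S(3,0) = 33.5591; S(3,1) = 26.9196; S(3,2) = 21.5937; S(3,3) = 17.3214
  k=4: S(4,0) = 37.4698; S(4,1) = 30.0566; S(4,2) = 24.1100; S(4,3) = 19.3399; S(4,4) = 15.5136
Terminal payoffs V(N, i) = max(K - S_T, 0):
  V(4,0) = 0.000000; V(4,1) = 0.000000; V(4,2) = 4.140000; V(4,3) = 8.910056; V(4,4) = 12.736377
Backward induction: V(k, i) = exp(-r*dt) * [p * V(k+1, i) + (1-p) * V(k+1, i+1)].
  V(3,0) = exp(-r*dt) * [p*0.000000 + (1-p)*0.000000] = 0.000000
  V(3,1) = exp(-r*dt) * [p*0.000000 + (1-p)*4.140000] = 2.379725
  V(3,2) = exp(-r*dt) * [p*4.140000 + (1-p)*8.910056] = 6.881889
  V(3,3) = exp(-r*dt) * [p*8.910056 + (1-p)*12.736377] = 11.109474
  V(2,0) = exp(-r*dt) * [p*0.000000 + (1-p)*2.379725] = 1.367897
  V(2,1) = exp(-r*dt) * [p*2.379725 + (1-p)*6.881889] = 4.967627
  V(2,2) = exp(-r*dt) * [p*6.881889 + (1-p)*11.109474] = 9.311960
  V(1,0) = exp(-r*dt) * [p*1.367897 + (1-p)*4.967627] = 3.437068
  V(1,1) = exp(-r*dt) * [p*4.967627 + (1-p)*9.311960] = 7.464805
  V(0,0) = exp(-r*dt) * [p*3.437068 + (1-p)*7.464805] = 5.752263


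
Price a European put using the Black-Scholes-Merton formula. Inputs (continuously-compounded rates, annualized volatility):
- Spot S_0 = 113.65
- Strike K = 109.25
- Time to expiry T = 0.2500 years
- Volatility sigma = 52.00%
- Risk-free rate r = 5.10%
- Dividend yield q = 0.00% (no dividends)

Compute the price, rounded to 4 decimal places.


d1 = (ln(S/K) + (r - q + 0.5*sigma^2) * T) / (sigma * sqrt(T)) = 0.33090276
d2 = d1 - sigma * sqrt(T) = 0.07090276
exp(-rT) = 0.98733094; exp(-qT) = 1.00000000
P = K * exp(-rT) * N(-d2) - S_0 * exp(-qT) * N(-d1)
N(-d1) = 0.37035897; N(-d2) = 0.47173758
P = 109.2500 * 0.98733094 * 0.47173758 - 113.6500 * 1.00000000 * 0.37035897 = 8.7931

Answer: Price = 8.7931


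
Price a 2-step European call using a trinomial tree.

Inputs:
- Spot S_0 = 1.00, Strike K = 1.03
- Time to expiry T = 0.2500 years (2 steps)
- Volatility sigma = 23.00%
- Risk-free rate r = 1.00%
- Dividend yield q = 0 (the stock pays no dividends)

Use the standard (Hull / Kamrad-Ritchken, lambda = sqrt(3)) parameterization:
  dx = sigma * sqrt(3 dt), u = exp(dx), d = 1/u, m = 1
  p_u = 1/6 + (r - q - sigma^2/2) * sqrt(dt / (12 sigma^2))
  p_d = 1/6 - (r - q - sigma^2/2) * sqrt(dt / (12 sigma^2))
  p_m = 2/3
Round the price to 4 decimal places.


dt = T/N = 0.125000; dx = sigma*sqrt(3*dt) = 0.140846
u = exp(dx) = 1.151247; d = 1/u = 0.868623
p_u = 0.159367, p_m = 0.666667, p_d = 0.173966
Discount per step: exp(-r*dt) = 0.998751
Stock lattice S(k, j) with j the centered position index:
  k=0: S(0,+0) = 1.0000
  k=1: S(1,-1) = 0.8686; S(1,+0) = 1.0000; S(1,+1) = 1.1512
  k=2: S(2,-2) = 0.7545; S(2,-1) = 0.8686; S(2,+0) = 1.0000; S(2,+1) = 1.1512; S(2,+2) = 1.3254
Terminal payoffs V(N, j) = max(S_T - K, 0):
  V(2,-2) = 0.000000; V(2,-1) = 0.000000; V(2,+0) = 0.000000; V(2,+1) = 0.121247; V(2,+2) = 0.295370
Backward induction: V(k, j) = exp(-r*dt) * [p_u * V(k+1, j+1) + p_m * V(k+1, j) + p_d * V(k+1, j-1)]
  V(1,-1) = exp(-r*dt) * [p_u*0.000000 + p_m*0.000000 + p_d*0.000000] = 0.000000
  V(1,+0) = exp(-r*dt) * [p_u*0.121247 + p_m*0.000000 + p_d*0.000000] = 0.019299
  V(1,+1) = exp(-r*dt) * [p_u*0.295370 + p_m*0.121247 + p_d*0.000000] = 0.127744
  V(0,+0) = exp(-r*dt) * [p_u*0.127744 + p_m*0.019299 + p_d*0.000000] = 0.033182

Answer: Price = V(0,0) = 0.0332


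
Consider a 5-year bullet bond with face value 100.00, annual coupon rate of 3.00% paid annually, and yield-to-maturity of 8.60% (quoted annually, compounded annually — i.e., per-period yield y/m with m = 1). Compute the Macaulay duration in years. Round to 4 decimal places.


Answer: Macaulay duration = 4.6728 years

Derivation:
Coupon per period c = face * coupon_rate / m = 3.000000
Periods per year m = 1; per-period yield y/m = 0.086000
Number of cashflows N = 5
Cashflows (t years, CF_t, discount factor 1/(1+y/m)^(m*t), PV):
  t = 1.0000: CF_t = 3.000000, DF = 0.920810, PV = 2.762431
  t = 2.0000: CF_t = 3.000000, DF = 0.847892, PV = 2.543675
  t = 3.0000: CF_t = 3.000000, DF = 0.780747, PV = 2.342242
  t = 4.0000: CF_t = 3.000000, DF = 0.718920, PV = 2.156761
  t = 5.0000: CF_t = 103.000000, DF = 0.661989, PV = 68.184883
Price P = sum_t PV_t = 77.989991
Macaulay numerator sum_t t * PV_t:
  t * PV_t at t = 1.0000: 2.762431
  t * PV_t at t = 2.0000: 5.087350
  t * PV_t at t = 3.0000: 7.026726
  t * PV_t at t = 4.0000: 8.627043
  t * PV_t at t = 5.0000: 340.924414
Macaulay duration D = (sum_t t * PV_t) / P = 364.427964 / 77.989991 = 4.672753


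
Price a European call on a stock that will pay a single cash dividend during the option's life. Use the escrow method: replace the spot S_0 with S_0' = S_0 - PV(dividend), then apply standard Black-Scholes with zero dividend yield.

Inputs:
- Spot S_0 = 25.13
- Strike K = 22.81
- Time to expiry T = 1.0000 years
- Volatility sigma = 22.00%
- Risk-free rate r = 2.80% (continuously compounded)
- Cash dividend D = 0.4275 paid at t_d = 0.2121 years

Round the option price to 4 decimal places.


PV(D) = D * exp(-r * t_d) = 0.4275 * 0.99407880 = 0.42496869
S_0' = S_0 - PV(D) = 25.1300 - 0.42496869 = 24.70503131
d1 = (ln(S_0'/K) + (r + sigma^2/2)*T) / (sigma*sqrt(T)) = 0.60003583
d2 = d1 - sigma*sqrt(T) = 0.38003583
exp(-rT) = 0.97238837
N(d1) = 0.72575882; N(d2) = 0.64804059
C = S_0' * N(d1) - K * exp(-rT) * N(d2) = 24.70503131 * 0.72575882 - 22.8100 * 0.97238837 * 0.64804059 = 3.5562

Answer: Price = 3.5562


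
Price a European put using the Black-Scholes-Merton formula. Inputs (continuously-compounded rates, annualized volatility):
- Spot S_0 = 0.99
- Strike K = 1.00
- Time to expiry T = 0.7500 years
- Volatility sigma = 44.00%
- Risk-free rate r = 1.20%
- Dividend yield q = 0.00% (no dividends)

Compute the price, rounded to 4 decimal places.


Answer: Price = 0.1502

Derivation:
d1 = (ln(S/K) + (r - q + 0.5*sigma^2) * T) / (sigma * sqrt(T)) = 0.18776917
d2 = d1 - sigma * sqrt(T) = -0.19328201
exp(-rT) = 0.99104038; exp(-qT) = 1.00000000
P = K * exp(-rT) * N(-d2) - S_0 * exp(-qT) * N(-d1)
N(-d1) = 0.42552880; N(-d2) = 0.57663094
P = 1.0000 * 0.99104038 * 0.57663094 - 0.9900 * 1.00000000 * 0.42552880 = 0.1502


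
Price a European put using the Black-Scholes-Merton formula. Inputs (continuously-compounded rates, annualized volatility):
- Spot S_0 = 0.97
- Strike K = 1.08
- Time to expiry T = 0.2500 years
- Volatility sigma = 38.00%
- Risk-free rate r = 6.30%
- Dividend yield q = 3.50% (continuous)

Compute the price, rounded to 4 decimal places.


Answer: Price = 0.1378

Derivation:
d1 = (ln(S/K) + (r - q + 0.5*sigma^2) * T) / (sigma * sqrt(T)) = -0.43352762
d2 = d1 - sigma * sqrt(T) = -0.62352762
exp(-rT) = 0.98437338; exp(-qT) = 0.99128817
P = K * exp(-rT) * N(-d2) - S_0 * exp(-qT) * N(-d1)
N(-d1) = 0.66768425; N(-d2) = 0.73353107
P = 1.0800 * 0.98437338 * 0.73353107 - 0.9700 * 0.99128817 * 0.66768425 = 0.1378


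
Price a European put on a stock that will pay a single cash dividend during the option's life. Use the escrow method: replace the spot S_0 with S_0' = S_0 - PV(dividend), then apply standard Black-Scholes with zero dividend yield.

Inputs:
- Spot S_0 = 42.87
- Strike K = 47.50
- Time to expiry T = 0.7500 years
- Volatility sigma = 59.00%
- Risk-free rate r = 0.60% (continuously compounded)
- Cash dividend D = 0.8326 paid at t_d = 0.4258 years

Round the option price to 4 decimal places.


PV(D) = D * exp(-r * t_d) = 0.8326 * 0.99744846 = 0.83047559
S_0' = S_0 - PV(D) = 42.8700 - 0.83047559 = 42.03952441
d1 = (ln(S_0'/K) + (r + sigma^2/2)*T) / (sigma*sqrt(T)) = 0.02528211
d2 = d1 - sigma*sqrt(T) = -0.48567287
exp(-rT) = 0.99551011
N(-d1) = 0.48991497; N(-d2) = 0.68640044
P = K * exp(-rT) * N(-d2) - S_0' * N(-d1) = 47.5000 * 0.99551011 * 0.68640044 - 42.03952441 * 0.48991497 = 11.8618

Answer: Price = 11.8618


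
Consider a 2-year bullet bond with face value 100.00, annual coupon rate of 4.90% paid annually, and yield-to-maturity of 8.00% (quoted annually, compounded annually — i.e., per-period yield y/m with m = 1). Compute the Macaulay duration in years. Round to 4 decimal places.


Coupon per period c = face * coupon_rate / m = 4.900000
Periods per year m = 1; per-period yield y/m = 0.080000
Number of cashflows N = 2
Cashflows (t years, CF_t, discount factor 1/(1+y/m)^(m*t), PV):
  t = 1.0000: CF_t = 4.900000, DF = 0.925926, PV = 4.537037
  t = 2.0000: CF_t = 104.900000, DF = 0.857339, PV = 89.934842
Price P = sum_t PV_t = 94.471879
Macaulay numerator sum_t t * PV_t:
  t * PV_t at t = 1.0000: 4.537037
  t * PV_t at t = 2.0000: 179.869684
Macaulay duration D = (sum_t t * PV_t) / P = 184.406722 / 94.471879 = 1.951975

Answer: Macaulay duration = 1.9520 years


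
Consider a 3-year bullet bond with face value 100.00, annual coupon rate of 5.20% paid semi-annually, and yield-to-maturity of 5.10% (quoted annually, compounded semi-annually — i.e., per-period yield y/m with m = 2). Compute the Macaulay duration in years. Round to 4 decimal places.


Answer: Macaulay duration = 2.8165 years

Derivation:
Coupon per period c = face * coupon_rate / m = 2.600000
Periods per year m = 2; per-period yield y/m = 0.025500
Number of cashflows N = 6
Cashflows (t years, CF_t, discount factor 1/(1+y/m)^(m*t), PV):
  t = 0.5000: CF_t = 2.600000, DF = 0.975134, PV = 2.535349
  t = 1.0000: CF_t = 2.600000, DF = 0.950886, PV = 2.472305
  t = 1.5000: CF_t = 2.600000, DF = 0.927242, PV = 2.410829
  t = 2.0000: CF_t = 2.600000, DF = 0.904185, PV = 2.350881
  t = 2.5000: CF_t = 2.600000, DF = 0.881702, PV = 2.292424
  t = 3.0000: CF_t = 102.600000, DF = 0.859777, PV = 88.213159
Price P = sum_t PV_t = 100.274946
Macaulay numerator sum_t t * PV_t:
  t * PV_t at t = 0.5000: 1.267674
  t * PV_t at t = 1.0000: 2.472305
  t * PV_t at t = 1.5000: 3.616243
  t * PV_t at t = 2.0000: 4.701762
  t * PV_t at t = 2.5000: 5.731061
  t * PV_t at t = 3.0000: 264.639476
Macaulay duration D = (sum_t t * PV_t) / P = 282.428521 / 100.274946 = 2.816541


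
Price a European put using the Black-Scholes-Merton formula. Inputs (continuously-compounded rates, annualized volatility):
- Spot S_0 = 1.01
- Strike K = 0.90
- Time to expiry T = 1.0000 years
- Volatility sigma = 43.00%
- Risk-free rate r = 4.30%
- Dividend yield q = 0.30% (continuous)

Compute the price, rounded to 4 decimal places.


d1 = (ln(S/K) + (r - q + 0.5*sigma^2) * T) / (sigma * sqrt(T)) = 0.57618802
d2 = d1 - sigma * sqrt(T) = 0.14618802
exp(-rT) = 0.95791139; exp(-qT) = 0.99700450
P = K * exp(-rT) * N(-d2) - S_0 * exp(-qT) * N(-d1)
N(-d1) = 0.28224405; N(-d2) = 0.44188648
P = 0.9000 * 0.95791139 * 0.44188648 - 1.0100 * 0.99700450 * 0.28224405 = 0.0967

Answer: Price = 0.0967


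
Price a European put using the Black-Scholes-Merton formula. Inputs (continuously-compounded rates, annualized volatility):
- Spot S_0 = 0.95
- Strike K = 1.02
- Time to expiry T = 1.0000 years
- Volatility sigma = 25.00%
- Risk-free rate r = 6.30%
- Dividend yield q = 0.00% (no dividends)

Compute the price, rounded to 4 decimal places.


d1 = (ln(S/K) + (r - q + 0.5*sigma^2) * T) / (sigma * sqrt(T)) = 0.09261631
d2 = d1 - sigma * sqrt(T) = -0.15738369
exp(-rT) = 0.93894347; exp(-qT) = 1.00000000
P = K * exp(-rT) * N(-d2) - S_0 * exp(-qT) * N(-d1)
N(-d1) = 0.46310419; N(-d2) = 0.56252877
P = 1.0200 * 0.93894347 * 0.56252877 - 0.9500 * 1.00000000 * 0.46310419 = 0.0988

Answer: Price = 0.0988


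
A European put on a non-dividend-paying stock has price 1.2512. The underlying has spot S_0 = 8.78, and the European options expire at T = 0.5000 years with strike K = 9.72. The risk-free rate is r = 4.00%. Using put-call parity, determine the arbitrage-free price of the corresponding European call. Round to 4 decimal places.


Answer: Call price = 0.5037

Derivation:
Put-call parity: C - P = S_0 * exp(-qT) - K * exp(-rT).
S_0 * exp(-qT) = 8.7800 * 1.00000000 = 8.78000000
K * exp(-rT) = 9.7200 * 0.98019867 = 9.52753110
C = P + S*exp(-qT) - K*exp(-rT)
C = 1.2512 + 8.78000000 - 9.52753110 = 0.5037


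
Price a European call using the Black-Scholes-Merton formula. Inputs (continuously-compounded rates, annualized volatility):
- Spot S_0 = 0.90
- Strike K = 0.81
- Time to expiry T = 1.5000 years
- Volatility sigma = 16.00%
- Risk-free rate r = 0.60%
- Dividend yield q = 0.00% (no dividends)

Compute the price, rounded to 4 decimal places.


d1 = (ln(S/K) + (r - q + 0.5*sigma^2) * T) / (sigma * sqrt(T)) = 0.68157315
d2 = d1 - sigma * sqrt(T) = 0.48561397
exp(-rT) = 0.99104038; exp(-qT) = 1.00000000
C = S_0 * exp(-qT) * N(d1) - K * exp(-rT) * N(d2)
N(d1) = 0.75224555; N(d2) = 0.68637956
C = 0.9000 * 1.00000000 * 0.75224555 - 0.8100 * 0.99104038 * 0.68637956 = 0.1260

Answer: Price = 0.1260


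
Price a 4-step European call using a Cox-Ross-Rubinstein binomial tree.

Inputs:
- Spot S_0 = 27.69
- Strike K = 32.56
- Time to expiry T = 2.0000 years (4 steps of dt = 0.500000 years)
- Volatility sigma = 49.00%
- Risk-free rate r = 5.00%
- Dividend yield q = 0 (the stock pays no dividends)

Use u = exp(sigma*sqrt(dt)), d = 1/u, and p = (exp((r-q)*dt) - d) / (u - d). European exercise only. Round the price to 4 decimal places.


dt = T/N = 0.500000
u = exp(sigma*sqrt(dt)) = 1.414084; d = 1/u = 0.707171
p = (exp((r-q)*dt) - d) / (u - d) = 0.450046
Discount per step: exp(-r*dt) = 0.975310
Stock lattice S(k, i) with i counting down-moves:
  k=0: S(0,0) = 27.6900
  k=1: S(1,0) = 39.1560; S(1,1) = 19.5816
  k=2: S(2,0) = 55.3699; S(2,1) = 27.6900; S(2,2) = 13.8475
  k=3: S(3,0) = 78.2977; S(3,1) = 39.1560; S(3,2) = 19.5816; S(3,3) = 9.7926
  k=4: S(4,0) = 110.7196; S(4,1) = 55.3699; S(4,2) = 27.6900; S(4,3) = 13.8475; S(4,4) = 6.9250
Terminal payoffs V(N, i) = max(S_T - K, 0):
  V(4,0) = 78.159572; V(4,1) = 22.809892; V(4,2) = 0.000000; V(4,3) = 0.000000; V(4,4) = 0.000000
Backward induction: V(k, i) = exp(-r*dt) * [p * V(k+1, i) + (1-p) * V(k+1, i+1)].
  V(3,0) = exp(-r*dt) * [p*78.159572 + (1-p)*22.809892] = 46.541615
  V(3,1) = exp(-r*dt) * [p*22.809892 + (1-p)*0.000000] = 10.012056
  V(3,2) = exp(-r*dt) * [p*0.000000 + (1-p)*0.000000] = 0.000000
  V(3,3) = exp(-r*dt) * [p*0.000000 + (1-p)*0.000000] = 0.000000
  V(2,0) = exp(-r*dt) * [p*46.541615 + (1-p)*10.012056] = 25.798953
  V(2,1) = exp(-r*dt) * [p*10.012056 + (1-p)*0.000000] = 4.394640
  V(2,2) = exp(-r*dt) * [p*0.000000 + (1-p)*0.000000] = 0.000000
  V(1,0) = exp(-r*dt) * [p*25.798953 + (1-p)*4.394640] = 13.681234
  V(1,1) = exp(-r*dt) * [p*4.394640 + (1-p)*0.000000] = 1.928960
  V(0,0) = exp(-r*dt) * [p*13.681234 + (1-p)*1.928960] = 7.039816

Answer: Price = V(0,0) = 7.0398


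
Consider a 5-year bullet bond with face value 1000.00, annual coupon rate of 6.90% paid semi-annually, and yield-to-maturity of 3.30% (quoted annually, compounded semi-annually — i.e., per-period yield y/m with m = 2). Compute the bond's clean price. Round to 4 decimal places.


Answer: Price = 1164.6879

Derivation:
Coupon per period c = face * coupon_rate / m = 34.500000
Periods per year m = 2; per-period yield y/m = 0.016500
Number of cashflows N = 10
Cashflows (t years, CF_t, discount factor 1/(1+y/m)^(m*t), PV):
  t = 0.5000: CF_t = 34.500000, DF = 0.983768, PV = 33.939990
  t = 1.0000: CF_t = 34.500000, DF = 0.967799, PV = 33.389070
  t = 1.5000: CF_t = 34.500000, DF = 0.952090, PV = 32.847093
  t = 2.0000: CF_t = 34.500000, DF = 0.936635, PV = 32.313914
  t = 2.5000: CF_t = 34.500000, DF = 0.921432, PV = 31.789389
  t = 3.0000: CF_t = 34.500000, DF = 0.906475, PV = 31.273378
  t = 3.5000: CF_t = 34.500000, DF = 0.891761, PV = 30.765743
  t = 4.0000: CF_t = 34.500000, DF = 0.877285, PV = 30.266349
  t = 4.5000: CF_t = 34.500000, DF = 0.863045, PV = 29.775060
  t = 5.0000: CF_t = 1034.500000, DF = 0.849036, PV = 878.327874
Price P = sum_t PV_t = 1164.687861


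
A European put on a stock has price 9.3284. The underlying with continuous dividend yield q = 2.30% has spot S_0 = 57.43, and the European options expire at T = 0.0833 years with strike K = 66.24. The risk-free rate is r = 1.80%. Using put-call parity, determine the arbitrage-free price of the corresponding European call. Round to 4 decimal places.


Answer: Call price = 0.5077

Derivation:
Put-call parity: C - P = S_0 * exp(-qT) - K * exp(-rT).
S_0 * exp(-qT) = 57.4300 * 0.99808593 = 57.32007520
K * exp(-rT) = 66.2400 * 0.99850172 = 66.14075417
C = P + S*exp(-qT) - K*exp(-rT)
C = 9.3284 + 57.32007520 - 66.14075417 = 0.5077


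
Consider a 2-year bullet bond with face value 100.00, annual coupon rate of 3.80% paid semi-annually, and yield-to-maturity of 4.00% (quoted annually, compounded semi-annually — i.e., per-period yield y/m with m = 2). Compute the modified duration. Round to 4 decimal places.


Coupon per period c = face * coupon_rate / m = 1.900000
Periods per year m = 2; per-period yield y/m = 0.020000
Number of cashflows N = 4
Cashflows (t years, CF_t, discount factor 1/(1+y/m)^(m*t), PV):
  t = 0.5000: CF_t = 1.900000, DF = 0.980392, PV = 1.862745
  t = 1.0000: CF_t = 1.900000, DF = 0.961169, PV = 1.826221
  t = 1.5000: CF_t = 1.900000, DF = 0.942322, PV = 1.790412
  t = 2.0000: CF_t = 101.900000, DF = 0.923845, PV = 94.139849
Price P = sum_t PV_t = 99.619227
First compute Macaulay numerator sum_t t * PV_t:
  t * PV_t at t = 0.5000: 0.931373
  t * PV_t at t = 1.0000: 1.826221
  t * PV_t at t = 1.5000: 2.685619
  t * PV_t at t = 2.0000: 188.279698
Macaulay duration D = 193.722910 / 99.619227 = 1.944634
Modified duration = D / (1 + y/m) = 1.944634 / (1 + 0.020000) = 1.906504

Answer: Modified duration = 1.9065


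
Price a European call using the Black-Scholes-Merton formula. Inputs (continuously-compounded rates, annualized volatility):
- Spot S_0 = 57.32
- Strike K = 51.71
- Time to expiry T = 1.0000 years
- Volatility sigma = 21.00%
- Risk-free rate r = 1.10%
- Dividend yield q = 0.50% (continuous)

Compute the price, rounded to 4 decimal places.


d1 = (ln(S/K) + (r - q + 0.5*sigma^2) * T) / (sigma * sqrt(T)) = 0.62404008
d2 = d1 - sigma * sqrt(T) = 0.41404008
exp(-rT) = 0.98906028; exp(-qT) = 0.99501248
C = S_0 * exp(-qT) * N(d1) - K * exp(-rT) * N(d2)
N(d1) = 0.73369937; N(d2) = 0.66057762
C = 57.3200 * 0.99501248 * 0.73369937 - 51.7100 * 0.98906028 * 0.66057762 = 8.0611

Answer: Price = 8.0611


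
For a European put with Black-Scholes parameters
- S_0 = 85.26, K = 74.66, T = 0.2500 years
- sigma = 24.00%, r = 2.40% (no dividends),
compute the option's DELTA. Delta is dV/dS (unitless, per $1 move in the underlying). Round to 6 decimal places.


Answer: Delta = -0.111927

Derivation:
d1 = 1.2163411488; d2 = 1.0963411488
phi(d1) = 0.1903898573; exp(-qT) = 1.0000000000; exp(-rT) = 0.9940179641
N(-d1) = 0.1119274963
Delta = -exp(-qT) * N(-d1) = -1.0000000000 * 0.1119274963 = -0.111927


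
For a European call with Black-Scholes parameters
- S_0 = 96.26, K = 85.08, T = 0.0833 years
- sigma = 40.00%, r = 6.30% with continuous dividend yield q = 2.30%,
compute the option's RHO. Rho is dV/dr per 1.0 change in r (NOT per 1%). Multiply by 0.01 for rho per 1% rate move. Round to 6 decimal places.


Answer: Rho = 5.999318

Derivation:
d1 = 1.1560016514; d2 = 1.0405546939
phi(d1) = 0.2045161278; exp(-qT) = 0.9980859342; exp(-rT) = 0.9947658462
N(d2) = 0.8509588662
Rho = K*T*exp(-rT)*N(d2) = 85.0800 * 0.0833 * 0.9947658462 * 0.8509588662 = 5.999318


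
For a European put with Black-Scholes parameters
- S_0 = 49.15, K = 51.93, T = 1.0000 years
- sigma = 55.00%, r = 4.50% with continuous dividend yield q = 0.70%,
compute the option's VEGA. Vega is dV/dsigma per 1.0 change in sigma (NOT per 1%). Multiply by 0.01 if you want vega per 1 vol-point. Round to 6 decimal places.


d1 = 0.2440548886; d2 = -0.3059451114
phi(d1) = 0.3872363970; exp(-qT) = 0.9930244429; exp(-rT) = 0.9559974818
Vega = S * exp(-qT) * phi(d1) * sqrt(T) = 49.1500 * 0.9930244429 * 0.3872363970 * 1.0000000000 = 18.899905

Answer: Vega = 18.899905


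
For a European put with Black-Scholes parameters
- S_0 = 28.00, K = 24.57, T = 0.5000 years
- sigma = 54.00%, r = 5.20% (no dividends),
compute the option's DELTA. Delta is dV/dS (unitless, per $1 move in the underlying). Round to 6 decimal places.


Answer: Delta = -0.273838

Derivation:
d1 = 0.6012458869; d2 = 0.2194082251
phi(d1) = 0.3329753414; exp(-qT) = 1.0000000000; exp(-rT) = 0.9743350896
N(-d1) = 0.2738381128
Delta = -exp(-qT) * N(-d1) = -1.0000000000 * 0.2738381128 = -0.273838
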